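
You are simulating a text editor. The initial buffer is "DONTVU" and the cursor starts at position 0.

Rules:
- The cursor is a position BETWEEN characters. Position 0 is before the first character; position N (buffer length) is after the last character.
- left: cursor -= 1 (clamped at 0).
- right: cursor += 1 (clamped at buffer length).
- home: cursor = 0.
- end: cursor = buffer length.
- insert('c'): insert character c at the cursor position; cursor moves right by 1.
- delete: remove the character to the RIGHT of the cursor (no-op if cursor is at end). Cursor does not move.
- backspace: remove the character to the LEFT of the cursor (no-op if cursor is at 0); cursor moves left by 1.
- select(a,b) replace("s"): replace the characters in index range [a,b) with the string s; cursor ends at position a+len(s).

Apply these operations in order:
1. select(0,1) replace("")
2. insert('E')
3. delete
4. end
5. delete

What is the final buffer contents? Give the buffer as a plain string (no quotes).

Answer: ENTVU

Derivation:
After op 1 (select(0,1) replace("")): buf='ONTVU' cursor=0
After op 2 (insert('E')): buf='EONTVU' cursor=1
After op 3 (delete): buf='ENTVU' cursor=1
After op 4 (end): buf='ENTVU' cursor=5
After op 5 (delete): buf='ENTVU' cursor=5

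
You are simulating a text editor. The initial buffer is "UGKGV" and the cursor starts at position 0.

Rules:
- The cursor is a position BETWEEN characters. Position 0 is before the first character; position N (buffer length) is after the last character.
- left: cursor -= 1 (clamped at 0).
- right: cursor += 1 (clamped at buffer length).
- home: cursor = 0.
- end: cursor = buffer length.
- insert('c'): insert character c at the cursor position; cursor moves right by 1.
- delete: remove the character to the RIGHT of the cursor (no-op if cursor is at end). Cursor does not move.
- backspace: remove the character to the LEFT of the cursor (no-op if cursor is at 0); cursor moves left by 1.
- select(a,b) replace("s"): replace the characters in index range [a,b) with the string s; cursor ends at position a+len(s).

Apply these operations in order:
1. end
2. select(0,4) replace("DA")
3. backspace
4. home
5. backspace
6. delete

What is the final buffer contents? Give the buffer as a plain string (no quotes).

After op 1 (end): buf='UGKGV' cursor=5
After op 2 (select(0,4) replace("DA")): buf='DAV' cursor=2
After op 3 (backspace): buf='DV' cursor=1
After op 4 (home): buf='DV' cursor=0
After op 5 (backspace): buf='DV' cursor=0
After op 6 (delete): buf='V' cursor=0

Answer: V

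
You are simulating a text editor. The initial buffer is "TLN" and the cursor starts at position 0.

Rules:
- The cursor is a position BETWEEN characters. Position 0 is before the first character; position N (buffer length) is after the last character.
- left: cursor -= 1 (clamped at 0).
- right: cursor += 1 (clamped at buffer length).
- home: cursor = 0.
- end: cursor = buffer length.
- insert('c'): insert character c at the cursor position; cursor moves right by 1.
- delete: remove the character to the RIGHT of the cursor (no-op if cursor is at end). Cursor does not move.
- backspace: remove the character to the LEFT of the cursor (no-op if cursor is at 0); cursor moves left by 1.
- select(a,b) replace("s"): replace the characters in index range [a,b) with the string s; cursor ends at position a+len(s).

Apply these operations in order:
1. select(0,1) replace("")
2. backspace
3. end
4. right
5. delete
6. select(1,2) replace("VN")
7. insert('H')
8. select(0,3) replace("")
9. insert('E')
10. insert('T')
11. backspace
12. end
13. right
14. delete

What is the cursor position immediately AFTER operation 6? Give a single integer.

After op 1 (select(0,1) replace("")): buf='LN' cursor=0
After op 2 (backspace): buf='LN' cursor=0
After op 3 (end): buf='LN' cursor=2
After op 4 (right): buf='LN' cursor=2
After op 5 (delete): buf='LN' cursor=2
After op 6 (select(1,2) replace("VN")): buf='LVN' cursor=3

Answer: 3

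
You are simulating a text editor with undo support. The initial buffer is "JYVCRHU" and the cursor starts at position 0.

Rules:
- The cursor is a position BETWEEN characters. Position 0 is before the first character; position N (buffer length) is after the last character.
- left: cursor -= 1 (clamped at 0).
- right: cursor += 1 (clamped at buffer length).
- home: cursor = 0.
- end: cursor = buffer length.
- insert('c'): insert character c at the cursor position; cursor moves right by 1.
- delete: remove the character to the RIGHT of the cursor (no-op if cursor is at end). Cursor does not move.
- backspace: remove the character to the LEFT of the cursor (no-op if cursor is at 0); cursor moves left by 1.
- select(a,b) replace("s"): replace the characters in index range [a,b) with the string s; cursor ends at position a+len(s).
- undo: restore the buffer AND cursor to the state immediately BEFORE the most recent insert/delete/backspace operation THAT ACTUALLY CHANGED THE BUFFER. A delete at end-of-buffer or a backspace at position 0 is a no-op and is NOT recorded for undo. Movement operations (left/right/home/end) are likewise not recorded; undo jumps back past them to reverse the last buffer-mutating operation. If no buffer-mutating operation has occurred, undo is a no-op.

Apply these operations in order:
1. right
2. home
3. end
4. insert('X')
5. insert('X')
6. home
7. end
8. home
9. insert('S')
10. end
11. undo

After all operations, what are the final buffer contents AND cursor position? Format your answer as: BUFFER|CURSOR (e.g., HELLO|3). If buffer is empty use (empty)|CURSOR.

Answer: JYVCRHUXX|0

Derivation:
After op 1 (right): buf='JYVCRHU' cursor=1
After op 2 (home): buf='JYVCRHU' cursor=0
After op 3 (end): buf='JYVCRHU' cursor=7
After op 4 (insert('X')): buf='JYVCRHUX' cursor=8
After op 5 (insert('X')): buf='JYVCRHUXX' cursor=9
After op 6 (home): buf='JYVCRHUXX' cursor=0
After op 7 (end): buf='JYVCRHUXX' cursor=9
After op 8 (home): buf='JYVCRHUXX' cursor=0
After op 9 (insert('S')): buf='SJYVCRHUXX' cursor=1
After op 10 (end): buf='SJYVCRHUXX' cursor=10
After op 11 (undo): buf='JYVCRHUXX' cursor=0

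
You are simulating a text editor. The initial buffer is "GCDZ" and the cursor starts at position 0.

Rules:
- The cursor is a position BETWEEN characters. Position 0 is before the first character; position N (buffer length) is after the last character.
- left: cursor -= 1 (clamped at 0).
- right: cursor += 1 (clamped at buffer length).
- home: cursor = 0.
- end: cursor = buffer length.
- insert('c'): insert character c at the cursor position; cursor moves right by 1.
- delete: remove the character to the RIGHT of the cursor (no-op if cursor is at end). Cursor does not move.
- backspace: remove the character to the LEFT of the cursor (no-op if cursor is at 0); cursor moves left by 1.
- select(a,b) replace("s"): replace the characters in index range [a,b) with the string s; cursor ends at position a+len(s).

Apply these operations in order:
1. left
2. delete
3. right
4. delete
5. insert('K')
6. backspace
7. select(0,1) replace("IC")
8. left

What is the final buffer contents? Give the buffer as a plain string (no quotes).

After op 1 (left): buf='GCDZ' cursor=0
After op 2 (delete): buf='CDZ' cursor=0
After op 3 (right): buf='CDZ' cursor=1
After op 4 (delete): buf='CZ' cursor=1
After op 5 (insert('K')): buf='CKZ' cursor=2
After op 6 (backspace): buf='CZ' cursor=1
After op 7 (select(0,1) replace("IC")): buf='ICZ' cursor=2
After op 8 (left): buf='ICZ' cursor=1

Answer: ICZ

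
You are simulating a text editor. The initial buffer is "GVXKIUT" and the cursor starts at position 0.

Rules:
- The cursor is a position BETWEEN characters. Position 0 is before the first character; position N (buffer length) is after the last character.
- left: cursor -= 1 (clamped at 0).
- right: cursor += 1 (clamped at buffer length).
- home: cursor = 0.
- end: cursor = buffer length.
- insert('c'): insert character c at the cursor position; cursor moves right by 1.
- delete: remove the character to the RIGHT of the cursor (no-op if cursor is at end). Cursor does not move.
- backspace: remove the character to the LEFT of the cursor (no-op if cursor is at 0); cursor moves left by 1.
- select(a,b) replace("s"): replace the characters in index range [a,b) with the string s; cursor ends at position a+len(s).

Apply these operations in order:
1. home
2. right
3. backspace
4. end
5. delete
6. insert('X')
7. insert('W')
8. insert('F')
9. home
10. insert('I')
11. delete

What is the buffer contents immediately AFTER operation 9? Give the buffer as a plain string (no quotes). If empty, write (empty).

Answer: VXKIUTXWF

Derivation:
After op 1 (home): buf='GVXKIUT' cursor=0
After op 2 (right): buf='GVXKIUT' cursor=1
After op 3 (backspace): buf='VXKIUT' cursor=0
After op 4 (end): buf='VXKIUT' cursor=6
After op 5 (delete): buf='VXKIUT' cursor=6
After op 6 (insert('X')): buf='VXKIUTX' cursor=7
After op 7 (insert('W')): buf='VXKIUTXW' cursor=8
After op 8 (insert('F')): buf='VXKIUTXWF' cursor=9
After op 9 (home): buf='VXKIUTXWF' cursor=0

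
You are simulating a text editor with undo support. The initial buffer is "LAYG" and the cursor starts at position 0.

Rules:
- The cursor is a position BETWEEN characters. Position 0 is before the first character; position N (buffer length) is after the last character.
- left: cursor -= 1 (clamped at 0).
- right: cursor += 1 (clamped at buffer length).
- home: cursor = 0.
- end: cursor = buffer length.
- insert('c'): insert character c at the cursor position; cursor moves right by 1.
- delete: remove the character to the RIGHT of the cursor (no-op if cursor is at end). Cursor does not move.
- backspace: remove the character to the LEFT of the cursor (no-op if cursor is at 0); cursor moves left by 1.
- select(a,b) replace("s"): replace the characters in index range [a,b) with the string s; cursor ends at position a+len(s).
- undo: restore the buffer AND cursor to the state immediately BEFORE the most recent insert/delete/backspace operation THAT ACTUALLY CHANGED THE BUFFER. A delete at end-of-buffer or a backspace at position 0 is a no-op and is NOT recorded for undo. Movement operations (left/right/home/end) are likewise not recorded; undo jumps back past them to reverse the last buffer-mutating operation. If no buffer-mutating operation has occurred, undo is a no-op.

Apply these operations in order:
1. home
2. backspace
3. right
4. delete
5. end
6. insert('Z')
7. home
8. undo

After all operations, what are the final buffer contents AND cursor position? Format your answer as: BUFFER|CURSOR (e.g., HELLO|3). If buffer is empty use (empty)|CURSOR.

Answer: LYG|3

Derivation:
After op 1 (home): buf='LAYG' cursor=0
After op 2 (backspace): buf='LAYG' cursor=0
After op 3 (right): buf='LAYG' cursor=1
After op 4 (delete): buf='LYG' cursor=1
After op 5 (end): buf='LYG' cursor=3
After op 6 (insert('Z')): buf='LYGZ' cursor=4
After op 7 (home): buf='LYGZ' cursor=0
After op 8 (undo): buf='LYG' cursor=3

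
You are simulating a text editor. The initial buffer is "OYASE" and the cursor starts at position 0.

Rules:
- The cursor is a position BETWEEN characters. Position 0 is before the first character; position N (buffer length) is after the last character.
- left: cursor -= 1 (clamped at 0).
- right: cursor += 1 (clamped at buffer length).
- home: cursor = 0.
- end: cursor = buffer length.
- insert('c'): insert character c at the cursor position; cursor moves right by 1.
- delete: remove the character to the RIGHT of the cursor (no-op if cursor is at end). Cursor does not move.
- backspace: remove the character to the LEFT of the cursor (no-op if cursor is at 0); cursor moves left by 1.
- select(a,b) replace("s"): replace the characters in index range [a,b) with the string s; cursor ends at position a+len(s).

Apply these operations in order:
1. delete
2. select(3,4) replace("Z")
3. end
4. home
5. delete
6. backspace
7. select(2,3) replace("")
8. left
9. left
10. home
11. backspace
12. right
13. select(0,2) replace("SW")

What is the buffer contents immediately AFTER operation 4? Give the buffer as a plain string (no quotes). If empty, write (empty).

After op 1 (delete): buf='YASE' cursor=0
After op 2 (select(3,4) replace("Z")): buf='YASZ' cursor=4
After op 3 (end): buf='YASZ' cursor=4
After op 4 (home): buf='YASZ' cursor=0

Answer: YASZ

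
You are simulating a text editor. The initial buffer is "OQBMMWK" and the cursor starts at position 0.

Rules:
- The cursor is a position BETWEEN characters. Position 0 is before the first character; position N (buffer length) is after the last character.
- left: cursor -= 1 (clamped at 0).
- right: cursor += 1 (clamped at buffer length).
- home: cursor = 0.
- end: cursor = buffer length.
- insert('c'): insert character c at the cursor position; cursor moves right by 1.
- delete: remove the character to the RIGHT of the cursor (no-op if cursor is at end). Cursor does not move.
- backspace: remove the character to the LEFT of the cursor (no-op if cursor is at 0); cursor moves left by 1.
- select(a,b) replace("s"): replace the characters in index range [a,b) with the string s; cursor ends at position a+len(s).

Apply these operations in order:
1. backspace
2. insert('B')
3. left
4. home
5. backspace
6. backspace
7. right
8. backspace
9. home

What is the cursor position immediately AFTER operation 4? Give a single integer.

After op 1 (backspace): buf='OQBMMWK' cursor=0
After op 2 (insert('B')): buf='BOQBMMWK' cursor=1
After op 3 (left): buf='BOQBMMWK' cursor=0
After op 4 (home): buf='BOQBMMWK' cursor=0

Answer: 0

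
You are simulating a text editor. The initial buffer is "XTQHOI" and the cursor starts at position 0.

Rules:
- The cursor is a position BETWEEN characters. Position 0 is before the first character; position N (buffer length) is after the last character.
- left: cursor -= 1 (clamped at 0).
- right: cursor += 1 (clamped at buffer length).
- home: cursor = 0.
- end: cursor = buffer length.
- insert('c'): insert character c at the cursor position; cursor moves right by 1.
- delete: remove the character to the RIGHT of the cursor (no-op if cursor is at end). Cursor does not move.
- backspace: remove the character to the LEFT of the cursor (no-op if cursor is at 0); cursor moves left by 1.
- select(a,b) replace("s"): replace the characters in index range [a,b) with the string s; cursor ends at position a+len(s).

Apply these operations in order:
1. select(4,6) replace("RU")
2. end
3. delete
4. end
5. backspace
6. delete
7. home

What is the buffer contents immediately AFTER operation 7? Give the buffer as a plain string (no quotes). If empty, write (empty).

After op 1 (select(4,6) replace("RU")): buf='XTQHRU' cursor=6
After op 2 (end): buf='XTQHRU' cursor=6
After op 3 (delete): buf='XTQHRU' cursor=6
After op 4 (end): buf='XTQHRU' cursor=6
After op 5 (backspace): buf='XTQHR' cursor=5
After op 6 (delete): buf='XTQHR' cursor=5
After op 7 (home): buf='XTQHR' cursor=0

Answer: XTQHR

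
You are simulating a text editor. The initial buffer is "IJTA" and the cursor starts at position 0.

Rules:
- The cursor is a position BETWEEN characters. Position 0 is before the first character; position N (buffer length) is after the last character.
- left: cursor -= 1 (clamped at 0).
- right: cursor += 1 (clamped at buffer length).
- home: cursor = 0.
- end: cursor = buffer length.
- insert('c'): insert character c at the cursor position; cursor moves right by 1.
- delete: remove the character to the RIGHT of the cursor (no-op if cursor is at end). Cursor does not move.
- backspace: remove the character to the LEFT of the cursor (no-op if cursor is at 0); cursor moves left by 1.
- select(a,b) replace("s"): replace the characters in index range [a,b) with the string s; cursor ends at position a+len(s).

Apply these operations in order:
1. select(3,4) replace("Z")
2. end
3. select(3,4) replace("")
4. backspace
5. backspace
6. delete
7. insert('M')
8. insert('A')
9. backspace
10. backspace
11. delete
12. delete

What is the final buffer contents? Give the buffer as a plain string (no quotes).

After op 1 (select(3,4) replace("Z")): buf='IJTZ' cursor=4
After op 2 (end): buf='IJTZ' cursor=4
After op 3 (select(3,4) replace("")): buf='IJT' cursor=3
After op 4 (backspace): buf='IJ' cursor=2
After op 5 (backspace): buf='I' cursor=1
After op 6 (delete): buf='I' cursor=1
After op 7 (insert('M')): buf='IM' cursor=2
After op 8 (insert('A')): buf='IMA' cursor=3
After op 9 (backspace): buf='IM' cursor=2
After op 10 (backspace): buf='I' cursor=1
After op 11 (delete): buf='I' cursor=1
After op 12 (delete): buf='I' cursor=1

Answer: I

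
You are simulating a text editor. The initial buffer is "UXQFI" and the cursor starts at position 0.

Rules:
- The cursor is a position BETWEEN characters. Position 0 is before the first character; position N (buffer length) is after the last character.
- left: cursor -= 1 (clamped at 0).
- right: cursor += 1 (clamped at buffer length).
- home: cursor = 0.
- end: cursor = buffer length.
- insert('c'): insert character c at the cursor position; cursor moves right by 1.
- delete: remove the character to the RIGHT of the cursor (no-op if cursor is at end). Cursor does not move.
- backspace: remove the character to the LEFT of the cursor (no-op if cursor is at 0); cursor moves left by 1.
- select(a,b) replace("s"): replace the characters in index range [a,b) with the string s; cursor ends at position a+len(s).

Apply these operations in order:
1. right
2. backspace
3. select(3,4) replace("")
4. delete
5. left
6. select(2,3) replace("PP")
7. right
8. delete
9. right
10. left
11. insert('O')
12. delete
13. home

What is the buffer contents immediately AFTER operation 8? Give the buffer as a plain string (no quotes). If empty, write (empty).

After op 1 (right): buf='UXQFI' cursor=1
After op 2 (backspace): buf='XQFI' cursor=0
After op 3 (select(3,4) replace("")): buf='XQF' cursor=3
After op 4 (delete): buf='XQF' cursor=3
After op 5 (left): buf='XQF' cursor=2
After op 6 (select(2,3) replace("PP")): buf='XQPP' cursor=4
After op 7 (right): buf='XQPP' cursor=4
After op 8 (delete): buf='XQPP' cursor=4

Answer: XQPP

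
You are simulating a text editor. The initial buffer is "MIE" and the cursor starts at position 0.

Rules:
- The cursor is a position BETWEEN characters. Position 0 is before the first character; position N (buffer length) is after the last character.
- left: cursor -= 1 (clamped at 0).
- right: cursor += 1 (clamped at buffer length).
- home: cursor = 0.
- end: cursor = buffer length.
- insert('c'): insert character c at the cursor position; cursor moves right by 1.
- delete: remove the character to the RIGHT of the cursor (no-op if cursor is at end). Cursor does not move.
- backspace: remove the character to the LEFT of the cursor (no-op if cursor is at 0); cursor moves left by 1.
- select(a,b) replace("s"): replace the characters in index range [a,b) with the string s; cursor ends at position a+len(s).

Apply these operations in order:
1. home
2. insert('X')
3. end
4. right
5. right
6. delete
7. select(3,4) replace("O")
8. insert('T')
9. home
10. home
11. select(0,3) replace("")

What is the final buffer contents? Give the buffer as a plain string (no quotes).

After op 1 (home): buf='MIE' cursor=0
After op 2 (insert('X')): buf='XMIE' cursor=1
After op 3 (end): buf='XMIE' cursor=4
After op 4 (right): buf='XMIE' cursor=4
After op 5 (right): buf='XMIE' cursor=4
After op 6 (delete): buf='XMIE' cursor=4
After op 7 (select(3,4) replace("O")): buf='XMIO' cursor=4
After op 8 (insert('T')): buf='XMIOT' cursor=5
After op 9 (home): buf='XMIOT' cursor=0
After op 10 (home): buf='XMIOT' cursor=0
After op 11 (select(0,3) replace("")): buf='OT' cursor=0

Answer: OT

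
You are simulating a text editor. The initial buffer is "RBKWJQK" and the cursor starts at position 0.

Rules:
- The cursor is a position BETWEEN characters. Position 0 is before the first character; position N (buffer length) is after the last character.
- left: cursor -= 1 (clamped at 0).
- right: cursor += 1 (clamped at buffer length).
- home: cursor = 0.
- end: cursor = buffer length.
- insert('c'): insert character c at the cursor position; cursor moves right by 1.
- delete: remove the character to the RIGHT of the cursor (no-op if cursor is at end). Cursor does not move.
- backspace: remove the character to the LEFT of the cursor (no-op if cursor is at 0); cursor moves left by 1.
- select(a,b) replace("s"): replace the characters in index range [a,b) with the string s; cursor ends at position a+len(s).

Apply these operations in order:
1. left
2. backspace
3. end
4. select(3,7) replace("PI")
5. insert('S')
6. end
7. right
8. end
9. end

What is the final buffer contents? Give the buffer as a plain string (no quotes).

After op 1 (left): buf='RBKWJQK' cursor=0
After op 2 (backspace): buf='RBKWJQK' cursor=0
After op 3 (end): buf='RBKWJQK' cursor=7
After op 4 (select(3,7) replace("PI")): buf='RBKPI' cursor=5
After op 5 (insert('S')): buf='RBKPIS' cursor=6
After op 6 (end): buf='RBKPIS' cursor=6
After op 7 (right): buf='RBKPIS' cursor=6
After op 8 (end): buf='RBKPIS' cursor=6
After op 9 (end): buf='RBKPIS' cursor=6

Answer: RBKPIS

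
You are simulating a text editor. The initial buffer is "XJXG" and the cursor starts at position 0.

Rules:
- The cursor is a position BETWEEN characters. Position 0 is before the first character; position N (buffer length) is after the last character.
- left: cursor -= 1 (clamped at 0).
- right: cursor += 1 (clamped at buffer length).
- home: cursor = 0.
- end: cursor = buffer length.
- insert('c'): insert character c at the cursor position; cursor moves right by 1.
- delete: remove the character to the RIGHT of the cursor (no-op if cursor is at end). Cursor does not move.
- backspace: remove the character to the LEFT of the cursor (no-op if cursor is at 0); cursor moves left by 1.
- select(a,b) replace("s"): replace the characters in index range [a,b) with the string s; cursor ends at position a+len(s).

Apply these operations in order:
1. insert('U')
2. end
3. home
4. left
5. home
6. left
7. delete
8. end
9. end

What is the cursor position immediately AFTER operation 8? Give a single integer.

Answer: 4

Derivation:
After op 1 (insert('U')): buf='UXJXG' cursor=1
After op 2 (end): buf='UXJXG' cursor=5
After op 3 (home): buf='UXJXG' cursor=0
After op 4 (left): buf='UXJXG' cursor=0
After op 5 (home): buf='UXJXG' cursor=0
After op 6 (left): buf='UXJXG' cursor=0
After op 7 (delete): buf='XJXG' cursor=0
After op 8 (end): buf='XJXG' cursor=4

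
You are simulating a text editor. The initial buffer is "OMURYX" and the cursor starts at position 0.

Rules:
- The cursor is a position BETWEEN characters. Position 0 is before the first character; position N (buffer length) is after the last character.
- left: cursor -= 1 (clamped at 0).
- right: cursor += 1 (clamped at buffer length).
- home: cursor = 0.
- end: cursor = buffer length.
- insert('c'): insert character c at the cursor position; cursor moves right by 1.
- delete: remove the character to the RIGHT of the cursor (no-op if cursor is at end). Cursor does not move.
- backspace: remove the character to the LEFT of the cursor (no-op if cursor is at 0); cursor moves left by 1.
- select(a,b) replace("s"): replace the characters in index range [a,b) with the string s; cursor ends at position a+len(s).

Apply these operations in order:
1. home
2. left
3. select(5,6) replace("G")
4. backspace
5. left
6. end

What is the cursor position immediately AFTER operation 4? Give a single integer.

After op 1 (home): buf='OMURYX' cursor=0
After op 2 (left): buf='OMURYX' cursor=0
After op 3 (select(5,6) replace("G")): buf='OMURYG' cursor=6
After op 4 (backspace): buf='OMURY' cursor=5

Answer: 5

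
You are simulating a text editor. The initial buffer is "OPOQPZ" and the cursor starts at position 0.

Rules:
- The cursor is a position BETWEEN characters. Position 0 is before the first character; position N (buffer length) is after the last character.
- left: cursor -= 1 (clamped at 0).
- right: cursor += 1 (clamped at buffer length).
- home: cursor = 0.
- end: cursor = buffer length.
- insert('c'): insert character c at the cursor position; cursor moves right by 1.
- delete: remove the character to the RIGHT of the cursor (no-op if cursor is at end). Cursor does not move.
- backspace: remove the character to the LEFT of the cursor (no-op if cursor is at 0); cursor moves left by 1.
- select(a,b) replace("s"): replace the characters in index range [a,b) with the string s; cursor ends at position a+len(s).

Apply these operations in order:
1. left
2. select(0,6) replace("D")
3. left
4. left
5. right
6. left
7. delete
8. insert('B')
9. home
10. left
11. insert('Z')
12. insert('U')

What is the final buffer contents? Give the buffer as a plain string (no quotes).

Answer: ZUB

Derivation:
After op 1 (left): buf='OPOQPZ' cursor=0
After op 2 (select(0,6) replace("D")): buf='D' cursor=1
After op 3 (left): buf='D' cursor=0
After op 4 (left): buf='D' cursor=0
After op 5 (right): buf='D' cursor=1
After op 6 (left): buf='D' cursor=0
After op 7 (delete): buf='(empty)' cursor=0
After op 8 (insert('B')): buf='B' cursor=1
After op 9 (home): buf='B' cursor=0
After op 10 (left): buf='B' cursor=0
After op 11 (insert('Z')): buf='ZB' cursor=1
After op 12 (insert('U')): buf='ZUB' cursor=2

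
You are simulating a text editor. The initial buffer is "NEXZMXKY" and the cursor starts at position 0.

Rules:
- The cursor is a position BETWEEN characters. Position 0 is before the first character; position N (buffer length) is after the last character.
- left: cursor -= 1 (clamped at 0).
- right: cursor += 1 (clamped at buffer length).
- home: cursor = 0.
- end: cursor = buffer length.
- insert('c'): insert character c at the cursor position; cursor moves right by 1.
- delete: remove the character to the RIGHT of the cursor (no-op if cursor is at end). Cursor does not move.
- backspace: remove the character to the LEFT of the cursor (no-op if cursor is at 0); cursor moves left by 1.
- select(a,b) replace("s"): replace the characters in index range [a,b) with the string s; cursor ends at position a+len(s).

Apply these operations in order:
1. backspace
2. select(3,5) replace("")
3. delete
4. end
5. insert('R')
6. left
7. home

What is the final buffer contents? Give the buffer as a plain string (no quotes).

Answer: NEXKYR

Derivation:
After op 1 (backspace): buf='NEXZMXKY' cursor=0
After op 2 (select(3,5) replace("")): buf='NEXXKY' cursor=3
After op 3 (delete): buf='NEXKY' cursor=3
After op 4 (end): buf='NEXKY' cursor=5
After op 5 (insert('R')): buf='NEXKYR' cursor=6
After op 6 (left): buf='NEXKYR' cursor=5
After op 7 (home): buf='NEXKYR' cursor=0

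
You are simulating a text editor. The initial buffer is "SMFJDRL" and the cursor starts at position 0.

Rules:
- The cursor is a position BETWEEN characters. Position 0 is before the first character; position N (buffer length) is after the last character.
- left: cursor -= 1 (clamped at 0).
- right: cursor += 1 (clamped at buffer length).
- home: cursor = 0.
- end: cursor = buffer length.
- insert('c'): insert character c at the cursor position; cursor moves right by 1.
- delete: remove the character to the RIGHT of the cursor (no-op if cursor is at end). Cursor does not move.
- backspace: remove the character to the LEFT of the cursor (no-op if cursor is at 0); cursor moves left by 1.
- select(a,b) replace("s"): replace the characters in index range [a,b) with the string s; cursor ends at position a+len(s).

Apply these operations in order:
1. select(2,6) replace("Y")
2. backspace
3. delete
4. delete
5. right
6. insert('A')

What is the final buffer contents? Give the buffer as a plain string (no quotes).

After op 1 (select(2,6) replace("Y")): buf='SMYL' cursor=3
After op 2 (backspace): buf='SML' cursor=2
After op 3 (delete): buf='SM' cursor=2
After op 4 (delete): buf='SM' cursor=2
After op 5 (right): buf='SM' cursor=2
After op 6 (insert('A')): buf='SMA' cursor=3

Answer: SMA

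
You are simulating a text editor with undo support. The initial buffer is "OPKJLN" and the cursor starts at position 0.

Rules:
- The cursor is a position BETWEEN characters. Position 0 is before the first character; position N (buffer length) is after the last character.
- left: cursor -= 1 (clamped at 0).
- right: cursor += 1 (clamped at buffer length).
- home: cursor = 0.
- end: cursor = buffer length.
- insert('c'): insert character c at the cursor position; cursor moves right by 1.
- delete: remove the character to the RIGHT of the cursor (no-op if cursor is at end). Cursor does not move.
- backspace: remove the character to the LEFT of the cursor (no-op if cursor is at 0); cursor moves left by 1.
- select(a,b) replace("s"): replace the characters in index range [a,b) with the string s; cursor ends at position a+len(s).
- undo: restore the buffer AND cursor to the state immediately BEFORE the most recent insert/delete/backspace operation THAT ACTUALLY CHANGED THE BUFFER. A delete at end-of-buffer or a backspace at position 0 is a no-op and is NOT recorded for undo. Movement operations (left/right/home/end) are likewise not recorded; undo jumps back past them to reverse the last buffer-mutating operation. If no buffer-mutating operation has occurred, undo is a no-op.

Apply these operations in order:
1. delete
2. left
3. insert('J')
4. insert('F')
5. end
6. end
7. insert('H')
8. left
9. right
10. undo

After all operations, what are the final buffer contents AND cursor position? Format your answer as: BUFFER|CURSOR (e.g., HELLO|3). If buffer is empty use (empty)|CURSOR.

After op 1 (delete): buf='PKJLN' cursor=0
After op 2 (left): buf='PKJLN' cursor=0
After op 3 (insert('J')): buf='JPKJLN' cursor=1
After op 4 (insert('F')): buf='JFPKJLN' cursor=2
After op 5 (end): buf='JFPKJLN' cursor=7
After op 6 (end): buf='JFPKJLN' cursor=7
After op 7 (insert('H')): buf='JFPKJLNH' cursor=8
After op 8 (left): buf='JFPKJLNH' cursor=7
After op 9 (right): buf='JFPKJLNH' cursor=8
After op 10 (undo): buf='JFPKJLN' cursor=7

Answer: JFPKJLN|7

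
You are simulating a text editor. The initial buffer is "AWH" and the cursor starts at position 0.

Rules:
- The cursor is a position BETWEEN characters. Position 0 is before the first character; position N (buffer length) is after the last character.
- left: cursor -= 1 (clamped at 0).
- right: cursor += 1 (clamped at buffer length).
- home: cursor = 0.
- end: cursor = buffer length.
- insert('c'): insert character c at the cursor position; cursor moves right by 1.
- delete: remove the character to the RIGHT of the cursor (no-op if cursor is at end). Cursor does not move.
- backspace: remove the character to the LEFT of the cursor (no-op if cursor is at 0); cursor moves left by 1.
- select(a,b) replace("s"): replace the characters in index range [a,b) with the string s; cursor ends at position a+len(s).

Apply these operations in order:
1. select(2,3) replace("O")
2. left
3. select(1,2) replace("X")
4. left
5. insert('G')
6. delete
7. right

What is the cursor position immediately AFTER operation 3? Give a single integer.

Answer: 2

Derivation:
After op 1 (select(2,3) replace("O")): buf='AWO' cursor=3
After op 2 (left): buf='AWO' cursor=2
After op 3 (select(1,2) replace("X")): buf='AXO' cursor=2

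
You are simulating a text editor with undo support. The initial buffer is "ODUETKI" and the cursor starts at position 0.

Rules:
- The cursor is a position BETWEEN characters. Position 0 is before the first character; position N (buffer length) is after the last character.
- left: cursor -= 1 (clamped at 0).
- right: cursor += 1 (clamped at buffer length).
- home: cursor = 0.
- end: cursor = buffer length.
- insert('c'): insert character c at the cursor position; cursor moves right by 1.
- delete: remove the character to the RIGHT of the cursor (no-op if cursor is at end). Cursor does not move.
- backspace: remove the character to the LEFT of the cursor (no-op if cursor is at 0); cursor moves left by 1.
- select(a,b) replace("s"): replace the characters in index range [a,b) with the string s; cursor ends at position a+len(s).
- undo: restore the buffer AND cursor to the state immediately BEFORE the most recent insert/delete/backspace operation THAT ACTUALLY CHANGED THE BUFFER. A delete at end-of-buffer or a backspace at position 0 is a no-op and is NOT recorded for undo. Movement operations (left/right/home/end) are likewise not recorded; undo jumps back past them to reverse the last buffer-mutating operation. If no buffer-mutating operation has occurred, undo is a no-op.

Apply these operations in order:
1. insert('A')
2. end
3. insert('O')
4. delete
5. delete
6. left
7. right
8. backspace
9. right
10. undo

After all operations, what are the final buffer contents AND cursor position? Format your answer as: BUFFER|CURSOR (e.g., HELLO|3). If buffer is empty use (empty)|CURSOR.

After op 1 (insert('A')): buf='AODUETKI' cursor=1
After op 2 (end): buf='AODUETKI' cursor=8
After op 3 (insert('O')): buf='AODUETKIO' cursor=9
After op 4 (delete): buf='AODUETKIO' cursor=9
After op 5 (delete): buf='AODUETKIO' cursor=9
After op 6 (left): buf='AODUETKIO' cursor=8
After op 7 (right): buf='AODUETKIO' cursor=9
After op 8 (backspace): buf='AODUETKI' cursor=8
After op 9 (right): buf='AODUETKI' cursor=8
After op 10 (undo): buf='AODUETKIO' cursor=9

Answer: AODUETKIO|9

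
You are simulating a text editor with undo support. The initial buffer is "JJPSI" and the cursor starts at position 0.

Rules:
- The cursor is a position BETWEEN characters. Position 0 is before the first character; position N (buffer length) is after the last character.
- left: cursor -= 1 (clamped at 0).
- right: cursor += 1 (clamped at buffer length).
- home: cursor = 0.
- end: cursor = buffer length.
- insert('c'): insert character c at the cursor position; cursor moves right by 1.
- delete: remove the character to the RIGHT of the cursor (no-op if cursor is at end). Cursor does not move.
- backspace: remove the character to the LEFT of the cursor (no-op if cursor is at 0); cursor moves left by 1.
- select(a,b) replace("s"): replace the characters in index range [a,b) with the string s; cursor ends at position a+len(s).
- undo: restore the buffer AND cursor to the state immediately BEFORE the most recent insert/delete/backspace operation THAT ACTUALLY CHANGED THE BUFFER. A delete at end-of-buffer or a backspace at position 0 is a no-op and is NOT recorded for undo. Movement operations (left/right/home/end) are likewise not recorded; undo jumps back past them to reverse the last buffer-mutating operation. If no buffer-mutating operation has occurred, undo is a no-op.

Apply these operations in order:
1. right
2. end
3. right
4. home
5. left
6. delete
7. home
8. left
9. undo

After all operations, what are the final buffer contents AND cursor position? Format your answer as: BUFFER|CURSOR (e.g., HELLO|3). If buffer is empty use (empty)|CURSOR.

After op 1 (right): buf='JJPSI' cursor=1
After op 2 (end): buf='JJPSI' cursor=5
After op 3 (right): buf='JJPSI' cursor=5
After op 4 (home): buf='JJPSI' cursor=0
After op 5 (left): buf='JJPSI' cursor=0
After op 6 (delete): buf='JPSI' cursor=0
After op 7 (home): buf='JPSI' cursor=0
After op 8 (left): buf='JPSI' cursor=0
After op 9 (undo): buf='JJPSI' cursor=0

Answer: JJPSI|0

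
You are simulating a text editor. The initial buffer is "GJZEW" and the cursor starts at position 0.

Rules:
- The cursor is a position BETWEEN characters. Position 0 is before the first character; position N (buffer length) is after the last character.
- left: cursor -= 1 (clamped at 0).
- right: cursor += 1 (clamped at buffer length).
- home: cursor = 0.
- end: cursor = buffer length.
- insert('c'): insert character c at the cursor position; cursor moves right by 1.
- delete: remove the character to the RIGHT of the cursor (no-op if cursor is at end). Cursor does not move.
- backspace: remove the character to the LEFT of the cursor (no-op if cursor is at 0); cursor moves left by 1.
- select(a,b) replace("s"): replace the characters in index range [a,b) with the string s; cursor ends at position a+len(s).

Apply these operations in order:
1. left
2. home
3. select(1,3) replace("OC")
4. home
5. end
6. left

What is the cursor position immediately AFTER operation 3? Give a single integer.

After op 1 (left): buf='GJZEW' cursor=0
After op 2 (home): buf='GJZEW' cursor=0
After op 3 (select(1,3) replace("OC")): buf='GOCEW' cursor=3

Answer: 3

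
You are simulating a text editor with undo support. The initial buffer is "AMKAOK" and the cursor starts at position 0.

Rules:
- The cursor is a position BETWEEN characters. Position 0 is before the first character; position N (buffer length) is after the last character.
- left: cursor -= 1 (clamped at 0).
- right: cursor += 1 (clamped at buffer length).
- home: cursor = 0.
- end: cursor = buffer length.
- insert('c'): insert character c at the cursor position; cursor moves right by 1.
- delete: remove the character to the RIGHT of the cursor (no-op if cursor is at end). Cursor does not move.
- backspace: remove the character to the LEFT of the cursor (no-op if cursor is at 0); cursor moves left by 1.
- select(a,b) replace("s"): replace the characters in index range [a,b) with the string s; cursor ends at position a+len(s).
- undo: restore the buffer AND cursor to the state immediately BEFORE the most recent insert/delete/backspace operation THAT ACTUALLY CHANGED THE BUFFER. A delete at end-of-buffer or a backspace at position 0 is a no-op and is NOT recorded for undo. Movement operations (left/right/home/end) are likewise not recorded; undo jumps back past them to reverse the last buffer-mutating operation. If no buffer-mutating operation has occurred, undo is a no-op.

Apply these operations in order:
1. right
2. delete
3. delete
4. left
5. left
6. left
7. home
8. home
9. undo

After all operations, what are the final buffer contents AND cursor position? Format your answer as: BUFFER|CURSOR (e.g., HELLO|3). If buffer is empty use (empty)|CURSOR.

After op 1 (right): buf='AMKAOK' cursor=1
After op 2 (delete): buf='AKAOK' cursor=1
After op 3 (delete): buf='AAOK' cursor=1
After op 4 (left): buf='AAOK' cursor=0
After op 5 (left): buf='AAOK' cursor=0
After op 6 (left): buf='AAOK' cursor=0
After op 7 (home): buf='AAOK' cursor=0
After op 8 (home): buf='AAOK' cursor=0
After op 9 (undo): buf='AKAOK' cursor=1

Answer: AKAOK|1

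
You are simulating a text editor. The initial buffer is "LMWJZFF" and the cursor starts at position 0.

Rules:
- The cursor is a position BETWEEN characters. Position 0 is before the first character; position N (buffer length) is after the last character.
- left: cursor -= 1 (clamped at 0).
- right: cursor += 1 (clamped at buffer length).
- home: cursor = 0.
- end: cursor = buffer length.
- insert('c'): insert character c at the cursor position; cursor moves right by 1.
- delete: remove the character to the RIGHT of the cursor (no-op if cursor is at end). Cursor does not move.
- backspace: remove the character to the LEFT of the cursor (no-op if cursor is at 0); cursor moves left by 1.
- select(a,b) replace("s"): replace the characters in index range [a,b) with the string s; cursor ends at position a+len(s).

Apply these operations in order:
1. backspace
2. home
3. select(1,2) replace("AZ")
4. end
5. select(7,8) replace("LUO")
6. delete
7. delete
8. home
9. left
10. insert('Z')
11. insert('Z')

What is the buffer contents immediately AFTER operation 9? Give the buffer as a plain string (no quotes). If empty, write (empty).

Answer: LAZWJZFLUO

Derivation:
After op 1 (backspace): buf='LMWJZFF' cursor=0
After op 2 (home): buf='LMWJZFF' cursor=0
After op 3 (select(1,2) replace("AZ")): buf='LAZWJZFF' cursor=3
After op 4 (end): buf='LAZWJZFF' cursor=8
After op 5 (select(7,8) replace("LUO")): buf='LAZWJZFLUO' cursor=10
After op 6 (delete): buf='LAZWJZFLUO' cursor=10
After op 7 (delete): buf='LAZWJZFLUO' cursor=10
After op 8 (home): buf='LAZWJZFLUO' cursor=0
After op 9 (left): buf='LAZWJZFLUO' cursor=0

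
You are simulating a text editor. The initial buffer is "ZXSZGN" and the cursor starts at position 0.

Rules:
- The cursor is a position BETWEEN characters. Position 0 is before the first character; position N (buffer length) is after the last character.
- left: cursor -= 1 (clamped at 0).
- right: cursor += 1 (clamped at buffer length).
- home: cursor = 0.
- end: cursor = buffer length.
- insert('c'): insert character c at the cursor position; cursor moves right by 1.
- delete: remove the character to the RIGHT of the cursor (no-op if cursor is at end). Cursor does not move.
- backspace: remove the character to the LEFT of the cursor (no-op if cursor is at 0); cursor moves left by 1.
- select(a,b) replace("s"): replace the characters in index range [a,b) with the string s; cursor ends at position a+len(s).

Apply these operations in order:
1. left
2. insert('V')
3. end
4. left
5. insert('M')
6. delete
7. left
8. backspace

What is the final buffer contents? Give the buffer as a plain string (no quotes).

Answer: VZXSZM

Derivation:
After op 1 (left): buf='ZXSZGN' cursor=0
After op 2 (insert('V')): buf='VZXSZGN' cursor=1
After op 3 (end): buf='VZXSZGN' cursor=7
After op 4 (left): buf='VZXSZGN' cursor=6
After op 5 (insert('M')): buf='VZXSZGMN' cursor=7
After op 6 (delete): buf='VZXSZGM' cursor=7
After op 7 (left): buf='VZXSZGM' cursor=6
After op 8 (backspace): buf='VZXSZM' cursor=5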